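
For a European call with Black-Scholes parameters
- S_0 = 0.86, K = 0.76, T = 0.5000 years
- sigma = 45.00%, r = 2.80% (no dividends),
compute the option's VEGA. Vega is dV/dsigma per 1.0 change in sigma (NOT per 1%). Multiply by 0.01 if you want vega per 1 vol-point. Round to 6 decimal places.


Answer: Vega = 0.203657

Derivation:
d1 = 0.5915779655; d2 = 0.2733799140
phi(d1) = 0.3349008444; exp(-qT) = 1.0000000000; exp(-rT) = 0.9860975443
Vega = S * exp(-qT) * phi(d1) * sqrt(T) = 0.8600 * 1.0000000000 * 0.3349008444 * 0.7071067812 = 0.203657


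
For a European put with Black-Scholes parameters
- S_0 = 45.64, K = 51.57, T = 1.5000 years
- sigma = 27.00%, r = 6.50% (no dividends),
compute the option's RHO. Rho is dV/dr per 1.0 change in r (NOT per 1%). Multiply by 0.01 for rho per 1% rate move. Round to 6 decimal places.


Answer: Rho = -41.736205

Derivation:
d1 = 0.0907805603; d2 = -0.2399005550
phi(d1) = 0.3973017989; exp(-qT) = 1.0000000000; exp(-rT) = 0.9071023416
N(-d2) = 0.5947963247
Rho = -K*T*exp(-rT)*N(-d2) = -51.5700 * 1.5000 * 0.9071023416 * 0.5947963247 = -41.736205


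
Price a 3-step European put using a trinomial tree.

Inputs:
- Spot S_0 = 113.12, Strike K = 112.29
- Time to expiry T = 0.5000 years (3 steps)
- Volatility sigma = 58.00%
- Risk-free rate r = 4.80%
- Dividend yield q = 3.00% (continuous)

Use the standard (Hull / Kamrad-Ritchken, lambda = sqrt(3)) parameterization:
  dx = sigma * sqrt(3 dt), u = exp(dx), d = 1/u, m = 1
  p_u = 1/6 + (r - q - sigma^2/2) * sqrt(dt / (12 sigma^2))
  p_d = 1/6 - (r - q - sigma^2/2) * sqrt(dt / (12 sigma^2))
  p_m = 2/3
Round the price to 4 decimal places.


dt = T/N = 0.166667; dx = sigma*sqrt(3*dt) = 0.410122
u = exp(dx) = 1.507002; d = 1/u = 0.663569
p_u = 0.136147, p_m = 0.666667, p_d = 0.197186
Discount per step: exp(-r*dt) = 0.992032
Stock lattice S(k, j) with j the centered position index:
  k=0: S(0,+0) = 113.1200
  k=1: S(1,-1) = 75.0630; S(1,+0) = 113.1200; S(1,+1) = 170.4720
  k=2: S(2,-2) = 49.8095; S(2,-1) = 75.0630; S(2,+0) = 113.1200; S(2,+1) = 170.4720; S(2,+2) = 256.9016
  k=3: S(3,-3) = 33.0520; S(3,-2) = 49.8095; S(3,-1) = 75.0630; S(3,+0) = 113.1200; S(3,+1) = 170.4720; S(3,+2) = 256.9016; S(3,+3) = 387.1511
Terminal payoffs V(N, j) = max(K - S_T, 0):
  V(3,-3) = 79.237956; V(3,-2) = 62.480520; V(3,-1) = 37.227037; V(3,+0) = 0.000000; V(3,+1) = 0.000000; V(3,+2) = 0.000000; V(3,+3) = 0.000000
Backward induction: V(k, j) = exp(-r*dt) * [p_u * V(k+1, j+1) + p_m * V(k+1, j) + p_d * V(k+1, j-1)]
  V(2,-2) = exp(-r*dt) * [p_u*37.227037 + p_m*62.480520 + p_d*79.237956] = 61.849876
  V(2,-1) = exp(-r*dt) * [p_u*0.000000 + p_m*37.227037 + p_d*62.480520] = 36.842390
  V(2,+0) = exp(-r*dt) * [p_u*0.000000 + p_m*0.000000 + p_d*37.227037] = 7.282161
  V(2,+1) = exp(-r*dt) * [p_u*0.000000 + p_m*0.000000 + p_d*0.000000] = 0.000000
  V(2,+2) = exp(-r*dt) * [p_u*0.000000 + p_m*0.000000 + p_d*0.000000] = 0.000000
  V(1,-1) = exp(-r*dt) * [p_u*7.282161 + p_m*36.842390 + p_d*61.849876] = 37.448185
  V(1,+0) = exp(-r*dt) * [p_u*0.000000 + p_m*7.282161 + p_d*36.842390] = 12.023010
  V(1,+1) = exp(-r*dt) * [p_u*0.000000 + p_m*0.000000 + p_d*7.282161] = 1.424499
  V(0,+0) = exp(-r*dt) * [p_u*1.424499 + p_m*12.023010 + p_d*37.448185] = 15.469290

Answer: Price = V(0,0) = 15.4693


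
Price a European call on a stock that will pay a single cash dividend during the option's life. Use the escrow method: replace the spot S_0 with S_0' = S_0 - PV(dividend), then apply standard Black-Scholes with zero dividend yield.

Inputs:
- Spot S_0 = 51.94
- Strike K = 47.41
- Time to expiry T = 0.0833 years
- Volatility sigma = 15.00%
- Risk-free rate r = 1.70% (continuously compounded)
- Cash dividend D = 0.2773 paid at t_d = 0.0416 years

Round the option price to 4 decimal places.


PV(D) = D * exp(-r * t_d) = 0.2773 * 0.99929305 = 0.27710396
S_0' = S_0 - PV(D) = 51.9400 - 0.27710396 = 51.66289604
d1 = (ln(S_0'/K) + (r + sigma^2/2)*T) / (sigma*sqrt(T)) = 2.03868271
d2 = d1 - sigma*sqrt(T) = 1.99539010
exp(-rT) = 0.99858490
N(d1) = 0.97925915; N(d2) = 0.97699983
C = S_0' * N(d1) - K * exp(-rT) * N(d2) = 51.66289604 * 0.97925915 - 47.4100 * 0.99858490 * 0.97699983 = 4.3373

Answer: Price = 4.3373


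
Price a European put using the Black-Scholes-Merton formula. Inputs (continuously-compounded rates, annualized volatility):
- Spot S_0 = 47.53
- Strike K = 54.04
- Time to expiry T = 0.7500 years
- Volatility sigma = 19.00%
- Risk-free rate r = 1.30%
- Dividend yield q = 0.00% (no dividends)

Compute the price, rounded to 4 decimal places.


d1 = (ln(S/K) + (r - q + 0.5*sigma^2) * T) / (sigma * sqrt(T)) = -0.63858539
d2 = d1 - sigma * sqrt(T) = -0.80313022
exp(-rT) = 0.99029738; exp(-qT) = 1.00000000
P = K * exp(-rT) * N(-d2) - S_0 * exp(-qT) * N(-d1)
N(-d1) = 0.73845366; N(-d2) = 0.78905026
P = 54.0400 * 0.99029738 * 0.78905026 - 47.5300 * 1.00000000 * 0.73845366 = 7.1279

Answer: Price = 7.1279


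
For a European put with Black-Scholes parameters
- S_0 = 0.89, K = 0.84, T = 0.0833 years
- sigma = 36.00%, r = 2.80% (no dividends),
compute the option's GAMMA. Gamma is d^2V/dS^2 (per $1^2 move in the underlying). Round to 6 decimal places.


d1 = 0.6308795379; d2 = 0.5269772761
phi(d1) = 0.3269516335; exp(-qT) = 1.0000000000; exp(-rT) = 0.9976703179
Gamma = exp(-qT) * phi(d1) / (S * sigma * sqrt(T)) = 1.0000000000 * 0.3269516335 / (0.8900 * 0.3600 * 0.2886173938) = 3.535644

Answer: Gamma = 3.535644


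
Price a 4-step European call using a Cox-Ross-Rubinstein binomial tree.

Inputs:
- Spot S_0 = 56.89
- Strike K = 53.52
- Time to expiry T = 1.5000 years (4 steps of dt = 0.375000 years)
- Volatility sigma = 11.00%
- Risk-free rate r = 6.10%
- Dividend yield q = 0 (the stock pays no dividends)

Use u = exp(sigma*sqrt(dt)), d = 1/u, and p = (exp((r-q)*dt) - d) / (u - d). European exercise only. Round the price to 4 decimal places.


dt = T/N = 0.375000
u = exp(sigma*sqrt(dt)) = 1.069682; d = 1/u = 0.934858
p = (exp((r-q)*dt) - d) / (u - d) = 0.654787
Discount per step: exp(-r*dt) = 0.977385
Stock lattice S(k, i) with i counting down-moves:
  k=0: S(0,0) = 56.8900
  k=1: S(1,0) = 60.8542; S(1,1) = 53.1841
  k=2: S(2,0) = 65.0946; S(2,1) = 56.8900; S(2,2) = 49.7195
  k=3: S(3,0) = 69.6305; S(3,1) = 60.8542; S(3,2) = 53.1841; S(3,3) = 46.4807
  k=4: S(4,0) = 74.4824; S(4,1) = 65.0946; S(4,2) = 56.8900; S(4,3) = 49.7195; S(4,4) = 43.4528
Terminal payoffs V(N, i) = max(S_T - K, 0):
  V(4,0) = 20.962444; V(4,1) = 11.574595; V(4,2) = 3.370000; V(4,3) = 0.000000; V(4,4) = 0.000000
Backward induction: V(k, i) = exp(-r*dt) * [p * V(k+1, i) + (1-p) * V(k+1, i+1)].
  V(3,0) = exp(-r*dt) * [p*20.962444 + (1-p)*11.574595] = 17.320859
  V(3,1) = exp(-r*dt) * [p*11.574595 + (1-p)*3.370000] = 8.544556
  V(3,2) = exp(-r*dt) * [p*3.370000 + (1-p)*0.000000] = 2.156730
  V(3,3) = exp(-r*dt) * [p*0.000000 + (1-p)*0.000000] = 0.000000
  V(2,0) = exp(-r*dt) * [p*17.320859 + (1-p)*8.544556] = 13.967969
  V(2,1) = exp(-r*dt) * [p*8.544556 + (1-p)*2.156730] = 6.196030
  V(2,2) = exp(-r*dt) * [p*2.156730 + (1-p)*0.000000] = 1.380262
  V(1,0) = exp(-r*dt) * [p*13.967969 + (1-p)*6.196030] = 11.029783
  V(1,1) = exp(-r*dt) * [p*6.196030 + (1-p)*1.380262] = 4.431038
  V(0,0) = exp(-r*dt) * [p*11.029783 + (1-p)*4.431038] = 8.553888

Answer: Price = V(0,0) = 8.5539


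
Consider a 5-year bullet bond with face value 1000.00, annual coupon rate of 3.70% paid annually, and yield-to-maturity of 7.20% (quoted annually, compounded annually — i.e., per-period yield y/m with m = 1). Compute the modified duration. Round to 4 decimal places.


Coupon per period c = face * coupon_rate / m = 37.000000
Periods per year m = 1; per-period yield y/m = 0.072000
Number of cashflows N = 5
Cashflows (t years, CF_t, discount factor 1/(1+y/m)^(m*t), PV):
  t = 1.0000: CF_t = 37.000000, DF = 0.932836, PV = 34.514925
  t = 2.0000: CF_t = 37.000000, DF = 0.870183, PV = 32.196759
  t = 3.0000: CF_t = 37.000000, DF = 0.811738, PV = 30.034290
  t = 4.0000: CF_t = 37.000000, DF = 0.757218, PV = 28.017061
  t = 5.0000: CF_t = 1037.000000, DF = 0.706360, PV = 732.495278
Price P = sum_t PV_t = 857.258314
First compute Macaulay numerator sum_t t * PV_t:
  t * PV_t at t = 1.0000: 34.514925
  t * PV_t at t = 2.0000: 64.393517
  t * PV_t at t = 3.0000: 90.102870
  t * PV_t at t = 4.0000: 112.068246
  t * PV_t at t = 5.0000: 3662.476392
Macaulay duration D = 3963.555950 / 857.258314 = 4.623526
Modified duration = D / (1 + y/m) = 4.623526 / (1 + 0.072000) = 4.312991

Answer: Modified duration = 4.3130


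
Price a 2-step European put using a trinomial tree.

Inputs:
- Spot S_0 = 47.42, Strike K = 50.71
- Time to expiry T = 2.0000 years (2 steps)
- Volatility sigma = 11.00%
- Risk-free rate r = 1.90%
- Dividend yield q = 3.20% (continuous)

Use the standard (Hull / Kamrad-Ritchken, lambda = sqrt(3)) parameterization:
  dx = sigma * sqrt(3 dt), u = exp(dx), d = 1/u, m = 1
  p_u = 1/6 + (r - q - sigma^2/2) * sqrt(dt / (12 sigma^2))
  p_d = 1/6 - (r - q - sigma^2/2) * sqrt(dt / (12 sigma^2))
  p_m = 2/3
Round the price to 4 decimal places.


dt = T/N = 1.000000; dx = sigma*sqrt(3*dt) = 0.190526
u = exp(dx) = 1.209885; d = 1/u = 0.826525
p_u = 0.116673, p_m = 0.666667, p_d = 0.216660
Discount per step: exp(-r*dt) = 0.981179
Stock lattice S(k, j) with j the centered position index:
  k=0: S(0,+0) = 47.4200
  k=1: S(1,-1) = 39.1938; S(1,+0) = 47.4200; S(1,+1) = 57.3728
  k=2: S(2,-2) = 32.3946; S(2,-1) = 39.1938; S(2,+0) = 47.4200; S(2,+1) = 57.3728; S(2,+2) = 69.4145
Terminal payoffs V(N, j) = max(K - S_T, 0):
  V(2,-2) = 18.315362; V(2,-1) = 11.516203; V(2,+0) = 3.290000; V(2,+1) = 0.000000; V(2,+2) = 0.000000
Backward induction: V(k, j) = exp(-r*dt) * [p_u * V(k+1, j+1) + p_m * V(k+1, j) + p_d * V(k+1, j-1)]
  V(1,-1) = exp(-r*dt) * [p_u*3.290000 + p_m*11.516203 + p_d*18.315362] = 11.803126
  V(1,+0) = exp(-r*dt) * [p_u*0.000000 + p_m*3.290000 + p_d*11.516203] = 4.600194
  V(1,+1) = exp(-r*dt) * [p_u*0.000000 + p_m*0.000000 + p_d*3.290000] = 0.699396
  V(0,+0) = exp(-r*dt) * [p_u*0.699396 + p_m*4.600194 + p_d*11.803126] = 5.598277

Answer: Price = V(0,0) = 5.5983


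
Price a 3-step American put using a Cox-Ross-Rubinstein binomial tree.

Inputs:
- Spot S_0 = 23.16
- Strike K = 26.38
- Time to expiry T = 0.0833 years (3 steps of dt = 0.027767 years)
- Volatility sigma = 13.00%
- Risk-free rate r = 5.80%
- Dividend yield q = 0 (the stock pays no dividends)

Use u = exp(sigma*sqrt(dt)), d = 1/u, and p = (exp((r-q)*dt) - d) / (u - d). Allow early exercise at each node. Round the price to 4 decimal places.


Answer: Price = V(0,0) = 3.2200

Derivation:
dt = T/N = 0.027767
u = exp(sigma*sqrt(dt)) = 1.021899; d = 1/u = 0.978571
p = (exp((r-q)*dt) - d) / (u - d) = 0.531784
Discount per step: exp(-r*dt) = 0.998391
Stock lattice S(k, i) with i counting down-moves:
  k=0: S(0,0) = 23.1600
  k=1: S(1,0) = 23.6672; S(1,1) = 22.6637
  k=2: S(2,0) = 24.1855; S(2,1) = 23.1600; S(2,2) = 22.1780
  k=3: S(3,0) = 24.7151; S(3,1) = 23.6672; S(3,2) = 22.6637; S(3,3) = 21.7028
Terminal payoffs V(N, i) = max(K - S_T, 0):
  V(3,0) = 1.664918; V(3,1) = 2.712827; V(3,2) = 3.716305; V(3,3) = 4.677235
Backward induction: V(k, i) = exp(-r*dt) * [p * V(k+1, i) + (1-p) * V(k+1, i+1)]; then take max(V_cont, immediate exercise) for American.
  V(2,0) = exp(-r*dt) * [p*1.664918 + (1-p)*2.712827] = 2.152098; exercise = 2.194547; V(2,0) = max -> 2.194547
  V(2,1) = exp(-r*dt) * [p*2.712827 + (1-p)*3.716305] = 3.177550; exercise = 3.220000; V(2,1) = max -> 3.220000
  V(2,2) = exp(-r*dt) * [p*3.716305 + (1-p)*4.677235] = 4.159524; exercise = 4.201974; V(2,2) = max -> 4.201974
  V(1,0) = exp(-r*dt) * [p*2.194547 + (1-p)*3.220000] = 2.670377; exercise = 2.712827; V(1,0) = max -> 2.712827
  V(1,1) = exp(-r*dt) * [p*3.220000 + (1-p)*4.201974] = 3.673855; exercise = 3.716305; V(1,1) = max -> 3.716305
  V(0,0) = exp(-r*dt) * [p*2.712827 + (1-p)*3.716305] = 3.177550; exercise = 3.220000; V(0,0) = max -> 3.220000


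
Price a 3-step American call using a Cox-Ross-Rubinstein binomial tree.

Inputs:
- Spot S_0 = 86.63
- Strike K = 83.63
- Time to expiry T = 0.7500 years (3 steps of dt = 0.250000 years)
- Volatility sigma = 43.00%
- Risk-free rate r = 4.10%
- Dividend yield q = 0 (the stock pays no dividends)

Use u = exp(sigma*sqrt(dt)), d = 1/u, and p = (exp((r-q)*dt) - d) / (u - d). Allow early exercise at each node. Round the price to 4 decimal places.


Answer: Price = V(0,0) = 16.3196

Derivation:
dt = T/N = 0.250000
u = exp(sigma*sqrt(dt)) = 1.239862; d = 1/u = 0.806541
p = (exp((r-q)*dt) - d) / (u - d) = 0.470232
Discount per step: exp(-r*dt) = 0.989802
Stock lattice S(k, i) with i counting down-moves:
  k=0: S(0,0) = 86.6300
  k=1: S(1,0) = 107.4092; S(1,1) = 69.8707
  k=2: S(2,0) = 133.1726; S(2,1) = 86.6300; S(2,2) = 56.3536
  k=3: S(3,0) = 165.1157; S(3,1) = 107.4092; S(3,2) = 69.8707; S(3,3) = 45.4515
Terminal payoffs V(N, i) = max(S_T - K, 0):
  V(3,0) = 81.485656; V(3,1) = 23.779236; V(3,2) = 0.000000; V(3,3) = 0.000000
Backward induction: V(k, i) = exp(-r*dt) * [p * V(k+1, i) + (1-p) * V(k+1, i+1)]; then take max(V_cont, immediate exercise) for American.
  V(2,0) = exp(-r*dt) * [p*81.485656 + (1-p)*23.779236] = 50.395449; exercise = 49.542619; V(2,0) = max -> 50.395449
  V(2,1) = exp(-r*dt) * [p*23.779236 + (1-p)*0.000000] = 11.067737; exercise = 3.000000; V(2,1) = max -> 11.067737
  V(2,2) = exp(-r*dt) * [p*0.000000 + (1-p)*0.000000] = 0.000000; exercise = 0.000000; V(2,2) = max -> 0.000000
  V(1,0) = exp(-r*dt) * [p*50.395449 + (1-p)*11.067737] = 29.259445; exercise = 23.779236; V(1,0) = max -> 29.259445
  V(1,1) = exp(-r*dt) * [p*11.067737 + (1-p)*0.000000] = 5.151335; exercise = 0.000000; V(1,1) = max -> 5.151335
  V(0,0) = exp(-r*dt) * [p*29.259445 + (1-p)*5.151335] = 16.319610; exercise = 3.000000; V(0,0) = max -> 16.319610


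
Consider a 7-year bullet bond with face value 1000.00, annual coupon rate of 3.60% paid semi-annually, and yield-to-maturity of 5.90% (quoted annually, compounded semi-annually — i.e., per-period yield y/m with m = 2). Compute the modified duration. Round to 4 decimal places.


Coupon per period c = face * coupon_rate / m = 18.000000
Periods per year m = 2; per-period yield y/m = 0.029500
Number of cashflows N = 14
Cashflows (t years, CF_t, discount factor 1/(1+y/m)^(m*t), PV):
  t = 0.5000: CF_t = 18.000000, DF = 0.971345, PV = 17.484216
  t = 1.0000: CF_t = 18.000000, DF = 0.943512, PV = 16.983211
  t = 1.5000: CF_t = 18.000000, DF = 0.916476, PV = 16.496562
  t = 2.0000: CF_t = 18.000000, DF = 0.890214, PV = 16.023859
  t = 2.5000: CF_t = 18.000000, DF = 0.864706, PV = 15.564700
  t = 3.0000: CF_t = 18.000000, DF = 0.839928, PV = 15.118698
  t = 3.5000: CF_t = 18.000000, DF = 0.815860, PV = 14.685477
  t = 4.0000: CF_t = 18.000000, DF = 0.792482, PV = 14.264669
  t = 4.5000: CF_t = 18.000000, DF = 0.769773, PV = 13.855919
  t = 5.0000: CF_t = 18.000000, DF = 0.747716, PV = 13.458882
  t = 5.5000: CF_t = 18.000000, DF = 0.726290, PV = 13.073222
  t = 6.0000: CF_t = 18.000000, DF = 0.705479, PV = 12.698613
  t = 6.5000: CF_t = 18.000000, DF = 0.685263, PV = 12.334738
  t = 7.0000: CF_t = 1018.000000, DF = 0.665627, PV = 677.608530
Price P = sum_t PV_t = 869.651297
First compute Macaulay numerator sum_t t * PV_t:
  t * PV_t at t = 0.5000: 8.742108
  t * PV_t at t = 1.0000: 16.983211
  t * PV_t at t = 1.5000: 24.744843
  t * PV_t at t = 2.0000: 32.047717
  t * PV_t at t = 2.5000: 38.911750
  t * PV_t at t = 3.0000: 45.356095
  t * PV_t at t = 3.5000: 51.399168
  t * PV_t at t = 4.0000: 57.058676
  t * PV_t at t = 4.5000: 62.351637
  t * PV_t at t = 5.0000: 67.294412
  t * PV_t at t = 5.5000: 71.902722
  t * PV_t at t = 6.0000: 76.191679
  t * PV_t at t = 6.5000: 80.175800
  t * PV_t at t = 7.0000: 4743.259712
Macaulay duration D = 5376.419530 / 869.651297 = 6.182270
Modified duration = D / (1 + y/m) = 6.182270 / (1 + 0.029500) = 6.005119

Answer: Modified duration = 6.0051


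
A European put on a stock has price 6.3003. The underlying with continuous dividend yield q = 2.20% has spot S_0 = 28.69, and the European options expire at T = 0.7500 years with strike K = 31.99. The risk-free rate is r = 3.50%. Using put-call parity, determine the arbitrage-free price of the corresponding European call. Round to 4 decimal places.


Put-call parity: C - P = S_0 * exp(-qT) - K * exp(-rT).
S_0 * exp(-qT) = 28.6900 * 0.98363538 = 28.22049903
K * exp(-rT) = 31.9900 * 0.97409154 = 31.16118825
C = P + S*exp(-qT) - K*exp(-rT)
C = 6.3003 + 28.22049903 - 31.16118825 = 3.3596

Answer: Call price = 3.3596


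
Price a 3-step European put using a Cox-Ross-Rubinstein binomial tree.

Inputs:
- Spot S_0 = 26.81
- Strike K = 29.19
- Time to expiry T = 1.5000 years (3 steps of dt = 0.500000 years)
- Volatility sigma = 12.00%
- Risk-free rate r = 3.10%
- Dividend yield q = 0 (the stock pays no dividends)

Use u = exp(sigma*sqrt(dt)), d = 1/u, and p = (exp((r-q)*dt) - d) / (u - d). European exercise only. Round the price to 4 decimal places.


Answer: Price = V(0,0) = 2.0106

Derivation:
dt = T/N = 0.500000
u = exp(sigma*sqrt(dt)) = 1.088557; d = 1/u = 0.918647
p = (exp((r-q)*dt) - d) / (u - d) = 0.570735
Discount per step: exp(-r*dt) = 0.984620
Stock lattice S(k, i) with i counting down-moves:
  k=0: S(0,0) = 26.8100
  k=1: S(1,0) = 29.1842; S(1,1) = 24.6289
  k=2: S(2,0) = 31.7687; S(2,1) = 26.8100; S(2,2) = 22.6253
  k=3: S(3,0) = 34.5820; S(3,1) = 29.1842; S(3,2) = 24.6289; S(3,3) = 20.7847
Terminal payoffs V(N, i) = max(K - S_T, 0):
  V(3,0) = 0.000000; V(3,1) = 0.005791; V(3,2) = 4.561061; V(3,3) = 8.405313
Backward induction: V(k, i) = exp(-r*dt) * [p * V(k+1, i) + (1-p) * V(k+1, i+1)].
  V(2,0) = exp(-r*dt) * [p*0.000000 + (1-p)*0.005791] = 0.002448
  V(2,1) = exp(-r*dt) * [p*0.005791 + (1-p)*4.561061] = 1.931043
  V(2,2) = exp(-r*dt) * [p*4.561061 + (1-p)*8.405313] = 6.115730
  V(1,0) = exp(-r*dt) * [p*0.002448 + (1-p)*1.931043] = 0.817555
  V(1,1) = exp(-r*dt) * [p*1.931043 + (1-p)*6.115730] = 3.670053
  V(0,0) = exp(-r*dt) * [p*0.817555 + (1-p)*3.670053] = 2.010624


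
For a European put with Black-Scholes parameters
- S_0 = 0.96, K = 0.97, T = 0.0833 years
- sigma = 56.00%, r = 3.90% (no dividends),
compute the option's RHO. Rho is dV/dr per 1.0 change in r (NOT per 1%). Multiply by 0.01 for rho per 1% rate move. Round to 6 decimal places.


Answer: Rho = -0.044270

Derivation:
d1 = 0.0367970655; d2 = -0.1248286750
phi(d1) = 0.3986722831; exp(-qT) = 1.0000000000; exp(-rT) = 0.9967565713
N(-d2) = 0.5496704072
Rho = -K*T*exp(-rT)*N(-d2) = -0.9700 * 0.0833 * 0.9967565713 * 0.5496704072 = -0.044270


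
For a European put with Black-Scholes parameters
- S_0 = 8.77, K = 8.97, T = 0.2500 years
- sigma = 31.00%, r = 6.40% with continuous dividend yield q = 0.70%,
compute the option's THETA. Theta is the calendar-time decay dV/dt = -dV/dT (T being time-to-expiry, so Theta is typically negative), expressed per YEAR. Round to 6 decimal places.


Answer: Theta = -0.800518

Derivation:
d1 = 0.0239589052; d2 = -0.1310410948
phi(d1) = 0.3988277946; exp(-qT) = 0.9982515304; exp(-rT) = 0.9841273201
Theta = -S*exp(-qT)*phi(d1)*sigma/(2*sqrt(T)) + r*K*exp(-rT)*N(-d2) - q*S*exp(-qT)*N(-d1)
N(-d1) = 0.4904426941; N(-d2) = 0.5521286006; sqrt(T) = 0.5000000000
Term 1 = -8.7700 * 0.9982515304 * 0.3988277946 * 0.3100 / (2 * 0.5000000000) = -1.0823972716
Term 2 = 0.0640 * 8.9700 * 0.9841273201 * 0.5521286006 = 0.3119348874
Term 3 = -0.0070 * 8.7700 * 0.9982515304 * 0.4904426941 = -0.0300556336
Theta = -1.0823972716 + (0.3119348874) + (-0.0300556336) = -0.800518


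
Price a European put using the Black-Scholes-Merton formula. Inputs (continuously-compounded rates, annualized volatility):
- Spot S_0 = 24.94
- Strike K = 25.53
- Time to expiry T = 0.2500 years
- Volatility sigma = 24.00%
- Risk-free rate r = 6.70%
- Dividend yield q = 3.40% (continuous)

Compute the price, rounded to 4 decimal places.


d1 = (ln(S/K) + (r - q + 0.5*sigma^2) * T) / (sigma * sqrt(T)) = -0.06609409
d2 = d1 - sigma * sqrt(T) = -0.18609409
exp(-rT) = 0.98338950; exp(-qT) = 0.99153602
P = K * exp(-rT) * N(-d2) - S_0 * exp(-qT) * N(-d1)
N(-d1) = 0.52634854; N(-d2) = 0.57381451
P = 25.5300 * 0.98338950 * 0.57381451 - 24.9400 * 0.99153602 * 0.52634854 = 1.3901

Answer: Price = 1.3901


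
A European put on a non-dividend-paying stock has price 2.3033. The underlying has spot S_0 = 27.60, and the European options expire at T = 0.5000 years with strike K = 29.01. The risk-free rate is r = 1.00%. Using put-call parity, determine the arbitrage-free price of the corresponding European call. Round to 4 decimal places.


Answer: Call price = 1.0380

Derivation:
Put-call parity: C - P = S_0 * exp(-qT) - K * exp(-rT).
S_0 * exp(-qT) = 27.6000 * 1.00000000 = 27.60000000
K * exp(-rT) = 29.0100 * 0.99501248 = 28.86531202
C = P + S*exp(-qT) - K*exp(-rT)
C = 2.3033 + 27.60000000 - 28.86531202 = 1.0380


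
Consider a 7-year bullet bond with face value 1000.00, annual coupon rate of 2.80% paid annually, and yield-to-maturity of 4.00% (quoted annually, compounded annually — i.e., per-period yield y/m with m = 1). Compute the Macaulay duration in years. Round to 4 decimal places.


Answer: Macaulay duration = 6.4283 years

Derivation:
Coupon per period c = face * coupon_rate / m = 28.000000
Periods per year m = 1; per-period yield y/m = 0.040000
Number of cashflows N = 7
Cashflows (t years, CF_t, discount factor 1/(1+y/m)^(m*t), PV):
  t = 1.0000: CF_t = 28.000000, DF = 0.961538, PV = 26.923077
  t = 2.0000: CF_t = 28.000000, DF = 0.924556, PV = 25.887574
  t = 3.0000: CF_t = 28.000000, DF = 0.888996, PV = 24.891898
  t = 4.0000: CF_t = 28.000000, DF = 0.854804, PV = 23.934517
  t = 5.0000: CF_t = 28.000000, DF = 0.821927, PV = 23.013959
  t = 6.0000: CF_t = 28.000000, DF = 0.790315, PV = 22.128807
  t = 7.0000: CF_t = 1028.000000, DF = 0.759918, PV = 781.195512
Price P = sum_t PV_t = 927.975344
Macaulay numerator sum_t t * PV_t:
  t * PV_t at t = 1.0000: 26.923077
  t * PV_t at t = 2.0000: 51.775148
  t * PV_t at t = 3.0000: 74.675694
  t * PV_t at t = 4.0000: 95.738069
  t * PV_t at t = 5.0000: 115.069795
  t * PV_t at t = 6.0000: 132.772840
  t * PV_t at t = 7.0000: 5468.368584
Macaulay duration D = (sum_t t * PV_t) / P = 5965.323207 / 927.975344 = 6.428321


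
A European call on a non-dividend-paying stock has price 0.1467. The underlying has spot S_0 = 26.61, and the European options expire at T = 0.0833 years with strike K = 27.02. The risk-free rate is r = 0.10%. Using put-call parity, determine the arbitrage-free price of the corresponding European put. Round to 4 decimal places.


Put-call parity: C - P = S_0 * exp(-qT) - K * exp(-rT).
S_0 * exp(-qT) = 26.6100 * 1.00000000 = 26.61000000
K * exp(-rT) = 27.0200 * 0.99991670 = 27.01774933
P = C - S*exp(-qT) + K*exp(-rT)
P = 0.1467 - 26.61000000 + 27.01774933 = 0.5544

Answer: Put price = 0.5544


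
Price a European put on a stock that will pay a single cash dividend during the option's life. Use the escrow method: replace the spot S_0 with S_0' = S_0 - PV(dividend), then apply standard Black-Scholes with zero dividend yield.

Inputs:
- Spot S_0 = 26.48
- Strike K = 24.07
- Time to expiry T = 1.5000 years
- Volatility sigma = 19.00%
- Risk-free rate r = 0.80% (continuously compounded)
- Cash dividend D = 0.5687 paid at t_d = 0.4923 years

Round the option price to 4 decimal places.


PV(D) = D * exp(-r * t_d) = 0.5687 * 0.99606935 = 0.56646464
S_0' = S_0 - PV(D) = 26.4800 - 0.56646464 = 25.91353536
d1 = (ln(S_0'/K) + (r + sigma^2/2)*T) / (sigma*sqrt(T)) = 0.48505991
d2 = d1 - sigma*sqrt(T) = 0.25235839
exp(-rT) = 0.98807171
N(-d1) = 0.31381692; N(-d2) = 0.40038203
P = K * exp(-rT) * N(-d2) - S_0' * N(-d1) = 24.0700 * 0.98807171 * 0.40038203 - 25.91353536 * 0.31381692 = 1.3901

Answer: Price = 1.3901


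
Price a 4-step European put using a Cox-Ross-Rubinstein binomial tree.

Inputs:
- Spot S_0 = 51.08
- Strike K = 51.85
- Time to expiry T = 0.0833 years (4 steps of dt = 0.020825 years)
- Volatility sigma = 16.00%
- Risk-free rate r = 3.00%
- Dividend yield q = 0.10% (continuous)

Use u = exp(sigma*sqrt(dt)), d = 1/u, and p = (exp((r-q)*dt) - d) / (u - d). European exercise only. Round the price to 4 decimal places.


Answer: Price = V(0,0) = 1.3425

Derivation:
dt = T/N = 0.020825
u = exp(sigma*sqrt(dt)) = 1.023358; d = 1/u = 0.977175
p = (exp((r-q)*dt) - d) / (u - d) = 0.507309
Discount per step: exp(-r*dt) = 0.999375
Stock lattice S(k, i) with i counting down-moves:
  k=0: S(0,0) = 51.0800
  k=1: S(1,0) = 52.2731; S(1,1) = 49.9141
  k=2: S(2,0) = 53.4941; S(2,1) = 51.0800; S(2,2) = 48.7748
  k=3: S(3,0) = 54.7436; S(3,1) = 52.2731; S(3,2) = 49.9141; S(3,3) = 47.6615
  k=4: S(4,0) = 56.0223; S(4,1) = 53.4941; S(4,2) = 51.0800; S(4,3) = 48.7748; S(4,4) = 46.5737
Terminal payoffs V(N, i) = max(K - S_T, 0):
  V(4,0) = 0.000000; V(4,1) = 0.000000; V(4,2) = 0.770000; V(4,3) = 3.075177; V(4,4) = 5.276325
Backward induction: V(k, i) = exp(-r*dt) * [p * V(k+1, i) + (1-p) * V(k+1, i+1)].
  V(3,0) = exp(-r*dt) * [p*0.000000 + (1-p)*0.000000] = 0.000000
  V(3,1) = exp(-r*dt) * [p*0.000000 + (1-p)*0.770000] = 0.379135
  V(3,2) = exp(-r*dt) * [p*0.770000 + (1-p)*3.075177] = 1.904551
  V(3,3) = exp(-r*dt) * [p*3.075177 + (1-p)*5.276325] = 4.157066
  V(2,0) = exp(-r*dt) * [p*0.000000 + (1-p)*0.379135] = 0.186680
  V(2,1) = exp(-r*dt) * [p*0.379135 + (1-p)*1.904551] = 1.129988
  V(2,2) = exp(-r*dt) * [p*1.904551 + (1-p)*4.157066] = 3.012463
  V(1,0) = exp(-r*dt) * [p*0.186680 + (1-p)*1.129988] = 0.651033
  V(1,1) = exp(-r*dt) * [p*1.129988 + (1-p)*3.012463] = 2.056182
  V(0,0) = exp(-r*dt) * [p*0.651033 + (1-p)*2.056182] = 1.342499


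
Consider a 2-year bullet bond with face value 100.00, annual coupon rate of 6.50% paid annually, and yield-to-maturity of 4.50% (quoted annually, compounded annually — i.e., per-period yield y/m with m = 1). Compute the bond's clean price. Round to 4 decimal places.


Coupon per period c = face * coupon_rate / m = 6.500000
Periods per year m = 1; per-period yield y/m = 0.045000
Number of cashflows N = 2
Cashflows (t years, CF_t, discount factor 1/(1+y/m)^(m*t), PV):
  t = 1.0000: CF_t = 6.500000, DF = 0.956938, PV = 6.220096
  t = 2.0000: CF_t = 106.500000, DF = 0.915730, PV = 97.525240
Price P = sum_t PV_t = 103.745336

Answer: Price = 103.7453


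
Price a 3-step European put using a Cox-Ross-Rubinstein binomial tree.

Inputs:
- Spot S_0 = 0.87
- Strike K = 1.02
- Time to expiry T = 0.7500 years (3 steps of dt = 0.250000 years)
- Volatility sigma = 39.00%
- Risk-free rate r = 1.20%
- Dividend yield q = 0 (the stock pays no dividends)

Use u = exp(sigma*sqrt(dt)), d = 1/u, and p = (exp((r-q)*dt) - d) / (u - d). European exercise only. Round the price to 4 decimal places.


dt = T/N = 0.250000
u = exp(sigma*sqrt(dt)) = 1.215311; d = 1/u = 0.822835
p = (exp((r-q)*dt) - d) / (u - d) = 0.459059
Discount per step: exp(-r*dt) = 0.997004
Stock lattice S(k, i) with i counting down-moves:
  k=0: S(0,0) = 0.8700
  k=1: S(1,0) = 1.0573; S(1,1) = 0.7159
  k=2: S(2,0) = 1.2850; S(2,1) = 0.8700; S(2,2) = 0.5890
  k=3: S(3,0) = 1.5616; S(3,1) = 1.0573; S(3,2) = 0.7159; S(3,3) = 0.4847
Terminal payoffs V(N, i) = max(K - S_T, 0):
  V(3,0) = 0.000000; V(3,1) = 0.000000; V(3,2) = 0.304134; V(3,3) = 0.535318
Backward induction: V(k, i) = exp(-r*dt) * [p * V(k+1, i) + (1-p) * V(k+1, i+1)].
  V(2,0) = exp(-r*dt) * [p*0.000000 + (1-p)*0.000000] = 0.000000
  V(2,1) = exp(-r*dt) * [p*0.000000 + (1-p)*0.304134] = 0.164026
  V(2,2) = exp(-r*dt) * [p*0.304134 + (1-p)*0.535318] = 0.427905
  V(1,0) = exp(-r*dt) * [p*0.000000 + (1-p)*0.164026] = 0.088462
  V(1,1) = exp(-r*dt) * [p*0.164026 + (1-p)*0.427905] = 0.305850
  V(0,0) = exp(-r*dt) * [p*0.088462 + (1-p)*0.305850] = 0.205439

Answer: Price = V(0,0) = 0.2054


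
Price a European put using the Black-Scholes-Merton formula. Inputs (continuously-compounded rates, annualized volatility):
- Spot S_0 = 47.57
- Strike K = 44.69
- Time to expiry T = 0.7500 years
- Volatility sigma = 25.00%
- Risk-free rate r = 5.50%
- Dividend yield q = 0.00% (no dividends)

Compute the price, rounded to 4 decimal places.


Answer: Price = 1.9925

Derivation:
d1 = (ln(S/K) + (r - q + 0.5*sigma^2) * T) / (sigma * sqrt(T)) = 0.58723473
d2 = d1 - sigma * sqrt(T) = 0.37072837
exp(-rT) = 0.95958920; exp(-qT) = 1.00000000
P = K * exp(-rT) * N(-d2) - S_0 * exp(-qT) * N(-d1)
N(-d1) = 0.27852304; N(-d2) = 0.35541993
P = 44.6900 * 0.95958920 * 0.35541993 - 47.5700 * 1.00000000 * 0.27852304 = 1.9925


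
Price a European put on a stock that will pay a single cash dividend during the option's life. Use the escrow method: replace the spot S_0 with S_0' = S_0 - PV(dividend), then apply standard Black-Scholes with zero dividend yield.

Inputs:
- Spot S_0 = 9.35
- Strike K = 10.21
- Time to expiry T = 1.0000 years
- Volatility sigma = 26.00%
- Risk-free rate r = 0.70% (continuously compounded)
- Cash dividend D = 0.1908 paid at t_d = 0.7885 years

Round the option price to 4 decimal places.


Answer: Price = 1.5619

Derivation:
PV(D) = D * exp(-r * t_d) = 0.1908 * 0.99449570 = 0.18974978
S_0' = S_0 - PV(D) = 9.3500 - 0.18974978 = 9.16025022
d1 = (ln(S_0'/K) + (r + sigma^2/2)*T) / (sigma*sqrt(T)) = -0.26036207
d2 = d1 - sigma*sqrt(T) = -0.52036207
exp(-rT) = 0.99302444
N(-d1) = 0.60270775; N(-d2) = 0.69859438
P = K * exp(-rT) * N(-d2) - S_0' * N(-d1) = 10.2100 * 0.99302444 * 0.69859438 - 9.16025022 * 0.60270775 = 1.5619


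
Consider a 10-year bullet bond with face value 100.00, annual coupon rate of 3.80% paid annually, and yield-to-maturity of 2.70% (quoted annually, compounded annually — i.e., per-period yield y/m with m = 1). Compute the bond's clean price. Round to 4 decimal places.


Coupon per period c = face * coupon_rate / m = 3.800000
Periods per year m = 1; per-period yield y/m = 0.027000
Number of cashflows N = 10
Cashflows (t years, CF_t, discount factor 1/(1+y/m)^(m*t), PV):
  t = 1.0000: CF_t = 3.800000, DF = 0.973710, PV = 3.700097
  t = 2.0000: CF_t = 3.800000, DF = 0.948111, PV = 3.602821
  t = 3.0000: CF_t = 3.800000, DF = 0.923185, PV = 3.508102
  t = 4.0000: CF_t = 3.800000, DF = 0.898914, PV = 3.415874
  t = 5.0000: CF_t = 3.800000, DF = 0.875282, PV = 3.326070
  t = 6.0000: CF_t = 3.800000, DF = 0.852270, PV = 3.238627
  t = 7.0000: CF_t = 3.800000, DF = 0.829864, PV = 3.153483
  t = 8.0000: CF_t = 3.800000, DF = 0.808047, PV = 3.070577
  t = 9.0000: CF_t = 3.800000, DF = 0.786803, PV = 2.989851
  t = 10.0000: CF_t = 103.800000, DF = 0.766118, PV = 79.523030
Price P = sum_t PV_t = 109.528533

Answer: Price = 109.5285


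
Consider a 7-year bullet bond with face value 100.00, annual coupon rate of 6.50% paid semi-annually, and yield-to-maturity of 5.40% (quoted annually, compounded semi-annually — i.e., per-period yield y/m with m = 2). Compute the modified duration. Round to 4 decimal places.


Answer: Modified duration = 5.6267

Derivation:
Coupon per period c = face * coupon_rate / m = 3.250000
Periods per year m = 2; per-period yield y/m = 0.027000
Number of cashflows N = 14
Cashflows (t years, CF_t, discount factor 1/(1+y/m)^(m*t), PV):
  t = 0.5000: CF_t = 3.250000, DF = 0.973710, PV = 3.164557
  t = 1.0000: CF_t = 3.250000, DF = 0.948111, PV = 3.081360
  t = 1.5000: CF_t = 3.250000, DF = 0.923185, PV = 3.000351
  t = 2.0000: CF_t = 3.250000, DF = 0.898914, PV = 2.921471
  t = 2.5000: CF_t = 3.250000, DF = 0.875282, PV = 2.844665
  t = 3.0000: CF_t = 3.250000, DF = 0.852270, PV = 2.769878
  t = 3.5000: CF_t = 3.250000, DF = 0.829864, PV = 2.697058
  t = 4.0000: CF_t = 3.250000, DF = 0.808047, PV = 2.626152
  t = 4.5000: CF_t = 3.250000, DF = 0.786803, PV = 2.557110
  t = 5.0000: CF_t = 3.250000, DF = 0.766118, PV = 2.489883
  t = 5.5000: CF_t = 3.250000, DF = 0.745976, PV = 2.424423
  t = 6.0000: CF_t = 3.250000, DF = 0.726365, PV = 2.360685
  t = 6.5000: CF_t = 3.250000, DF = 0.707268, PV = 2.298622
  t = 7.0000: CF_t = 103.250000, DF = 0.688674, PV = 71.105607
Price P = sum_t PV_t = 106.341823
First compute Macaulay numerator sum_t t * PV_t:
  t * PV_t at t = 0.5000: 1.582278
  t * PV_t at t = 1.0000: 3.081360
  t * PV_t at t = 1.5000: 4.500526
  t * PV_t at t = 2.0000: 5.842942
  t * PV_t at t = 2.5000: 7.111663
  t * PV_t at t = 3.0000: 8.309635
  t * PV_t at t = 3.5000: 9.439702
  t * PV_t at t = 4.0000: 10.504607
  t * PV_t at t = 4.5000: 11.506994
  t * PV_t at t = 5.0000: 12.449415
  t * PV_t at t = 5.5000: 13.334329
  t * PV_t at t = 6.0000: 14.164110
  t * PV_t at t = 6.5000: 14.941044
  t * PV_t at t = 7.0000: 497.739251
Macaulay duration D = 614.507857 / 106.341823 = 5.778609
Modified duration = D / (1 + y/m) = 5.778609 / (1 + 0.027000) = 5.626689


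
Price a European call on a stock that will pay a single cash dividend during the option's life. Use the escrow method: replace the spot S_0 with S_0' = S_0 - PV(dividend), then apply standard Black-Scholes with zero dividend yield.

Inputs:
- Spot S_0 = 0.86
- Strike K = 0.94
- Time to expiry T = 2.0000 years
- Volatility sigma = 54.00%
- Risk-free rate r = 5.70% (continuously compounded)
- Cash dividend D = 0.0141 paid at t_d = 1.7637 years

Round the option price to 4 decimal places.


Answer: Price = 0.2550

Derivation:
PV(D) = D * exp(-r * t_d) = 0.0141 * 0.90435717 = 0.01275144
S_0' = S_0 - PV(D) = 0.8600 - 0.01275144 = 0.84724856
d1 = (ln(S_0'/K) + (r + sigma^2/2)*T) / (sigma*sqrt(T)) = 0.39508182
d2 = d1 - sigma*sqrt(T) = -0.36859350
exp(-rT) = 0.89225796
N(d1) = 0.65360875; N(d2) = 0.35621537
C = S_0' * N(d1) - K * exp(-rT) * N(d2) = 0.84724856 * 0.65360875 - 0.9400 * 0.89225796 * 0.35621537 = 0.2550


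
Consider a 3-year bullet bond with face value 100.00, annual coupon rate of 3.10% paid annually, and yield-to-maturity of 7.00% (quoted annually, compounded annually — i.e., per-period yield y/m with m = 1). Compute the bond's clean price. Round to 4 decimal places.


Answer: Price = 89.7652

Derivation:
Coupon per period c = face * coupon_rate / m = 3.100000
Periods per year m = 1; per-period yield y/m = 0.070000
Number of cashflows N = 3
Cashflows (t years, CF_t, discount factor 1/(1+y/m)^(m*t), PV):
  t = 1.0000: CF_t = 3.100000, DF = 0.934579, PV = 2.897196
  t = 2.0000: CF_t = 3.100000, DF = 0.873439, PV = 2.707660
  t = 3.0000: CF_t = 103.100000, DF = 0.816298, PV = 84.160311
Price P = sum_t PV_t = 89.765167


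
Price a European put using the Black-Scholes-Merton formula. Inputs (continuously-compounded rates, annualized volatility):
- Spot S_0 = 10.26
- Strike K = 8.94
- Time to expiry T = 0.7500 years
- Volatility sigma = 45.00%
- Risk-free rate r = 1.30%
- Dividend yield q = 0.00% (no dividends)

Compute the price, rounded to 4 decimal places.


d1 = (ln(S/K) + (r - q + 0.5*sigma^2) * T) / (sigma * sqrt(T)) = 0.57325686
d2 = d1 - sigma * sqrt(T) = 0.18354543
exp(-rT) = 0.99029738; exp(-qT) = 1.00000000
P = K * exp(-rT) * N(-d2) - S_0 * exp(-qT) * N(-d1)
N(-d1) = 0.28323540; N(-d2) = 0.42718504
P = 8.9400 * 0.99029738 * 0.42718504 - 10.2600 * 1.00000000 * 0.28323540 = 0.8760

Answer: Price = 0.8760


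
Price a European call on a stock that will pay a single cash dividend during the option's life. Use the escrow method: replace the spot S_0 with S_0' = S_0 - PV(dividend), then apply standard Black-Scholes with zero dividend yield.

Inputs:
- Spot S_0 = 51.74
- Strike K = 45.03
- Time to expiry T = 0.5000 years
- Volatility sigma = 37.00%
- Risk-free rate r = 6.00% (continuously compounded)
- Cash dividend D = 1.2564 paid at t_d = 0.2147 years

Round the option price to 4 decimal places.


Answer: Price = 9.0271

Derivation:
PV(D) = D * exp(-r * t_d) = 1.2564 * 0.98720062 = 1.24031886
S_0' = S_0 - PV(D) = 51.7400 - 1.24031886 = 50.49968114
d1 = (ln(S_0'/K) + (r + sigma^2/2)*T) / (sigma*sqrt(T)) = 0.68365028
d2 = d1 - sigma*sqrt(T) = 0.42202077
exp(-rT) = 0.97044553
N(d1) = 0.75290199; N(d2) = 0.66349507
C = S_0' * N(d1) - K * exp(-rT) * N(d2) = 50.49968114 * 0.75290199 - 45.0300 * 0.97044553 * 0.66349507 = 9.0271


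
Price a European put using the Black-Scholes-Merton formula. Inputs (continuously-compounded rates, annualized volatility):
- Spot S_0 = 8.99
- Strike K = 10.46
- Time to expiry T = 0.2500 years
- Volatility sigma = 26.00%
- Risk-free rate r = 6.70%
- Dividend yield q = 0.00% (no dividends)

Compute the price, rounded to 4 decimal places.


Answer: Price = 1.3933

Derivation:
d1 = (ln(S/K) + (r - q + 0.5*sigma^2) * T) / (sigma * sqrt(T)) = -0.97112008
d2 = d1 - sigma * sqrt(T) = -1.10112008
exp(-rT) = 0.98338950; exp(-qT) = 1.00000000
P = K * exp(-rT) * N(-d2) - S_0 * exp(-qT) * N(-d1)
N(-d1) = 0.83425576; N(-d2) = 0.86457780
P = 10.4600 * 0.98338950 * 0.86457780 - 8.9900 * 1.00000000 * 0.83425576 = 1.3933


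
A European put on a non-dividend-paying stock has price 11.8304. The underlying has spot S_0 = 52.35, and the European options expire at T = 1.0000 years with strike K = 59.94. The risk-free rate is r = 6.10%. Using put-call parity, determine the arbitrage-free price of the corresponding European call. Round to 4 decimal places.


Answer: Call price = 7.7875

Derivation:
Put-call parity: C - P = S_0 * exp(-qT) - K * exp(-rT).
S_0 * exp(-qT) = 52.3500 * 1.00000000 = 52.35000000
K * exp(-rT) = 59.9400 * 0.94082324 = 56.39294499
C = P + S*exp(-qT) - K*exp(-rT)
C = 11.8304 + 52.35000000 - 56.39294499 = 7.7875


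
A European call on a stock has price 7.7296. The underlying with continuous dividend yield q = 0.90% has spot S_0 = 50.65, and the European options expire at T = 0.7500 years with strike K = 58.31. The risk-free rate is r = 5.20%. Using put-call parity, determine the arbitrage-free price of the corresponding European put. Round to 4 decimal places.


Put-call parity: C - P = S_0 * exp(-qT) - K * exp(-rT).
S_0 * exp(-qT) = 50.6500 * 0.99327273 = 50.30926378
K * exp(-rT) = 58.3100 * 0.96175071 = 56.07968385
P = C - S*exp(-qT) + K*exp(-rT)
P = 7.7296 - 50.30926378 + 56.07968385 = 13.5000

Answer: Put price = 13.5000


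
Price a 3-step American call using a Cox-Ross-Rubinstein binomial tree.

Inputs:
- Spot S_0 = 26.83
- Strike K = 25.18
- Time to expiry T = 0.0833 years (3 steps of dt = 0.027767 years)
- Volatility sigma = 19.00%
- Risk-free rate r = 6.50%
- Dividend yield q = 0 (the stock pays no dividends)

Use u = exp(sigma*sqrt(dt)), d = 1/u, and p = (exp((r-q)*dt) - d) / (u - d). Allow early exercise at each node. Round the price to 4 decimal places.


dt = T/N = 0.027767
u = exp(sigma*sqrt(dt)) = 1.032167; d = 1/u = 0.968836
p = (exp((r-q)*dt) - d) / (u - d) = 0.520610
Discount per step: exp(-r*dt) = 0.998197
Stock lattice S(k, i) with i counting down-moves:
  k=0: S(0,0) = 26.8300
  k=1: S(1,0) = 27.6930; S(1,1) = 25.9939
  k=2: S(2,0) = 28.5838; S(2,1) = 26.8300; S(2,2) = 25.1838
  k=3: S(3,0) = 29.5033; S(3,1) = 27.6930; S(3,2) = 25.9939; S(3,3) = 24.3989
Terminal payoffs V(N, i) = max(S_T - K, 0):
  V(3,0) = 4.323286; V(3,1) = 2.513037; V(3,2) = 0.813859; V(3,3) = 0.000000
Backward induction: V(k, i) = exp(-r*dt) * [p * V(k+1, i) + (1-p) * V(k+1, i+1)]; then take max(V_cont, immediate exercise) for American.
  V(2,0) = exp(-r*dt) * [p*4.323286 + (1-p)*2.513037] = 3.449239; exercise = 3.403834; V(2,0) = max -> 3.449239
  V(2,1) = exp(-r*dt) * [p*2.513037 + (1-p)*0.813859] = 1.695405; exercise = 1.650000; V(2,1) = max -> 1.695405
  V(2,2) = exp(-r*dt) * [p*0.813859 + (1-p)*0.000000] = 0.422939; exercise = 0.003777; V(2,2) = max -> 0.422939
  V(1,0) = exp(-r*dt) * [p*3.449239 + (1-p)*1.695405] = 2.603764; exercise = 2.513037; V(1,0) = max -> 2.603764
  V(1,1) = exp(-r*dt) * [p*1.695405 + (1-p)*0.422939] = 1.083440; exercise = 0.813859; V(1,1) = max -> 1.083440
  V(0,0) = exp(-r*dt) * [p*2.603764 + (1-p)*1.083440] = 1.871554; exercise = 1.650000; V(0,0) = max -> 1.871554

Answer: Price = V(0,0) = 1.8716


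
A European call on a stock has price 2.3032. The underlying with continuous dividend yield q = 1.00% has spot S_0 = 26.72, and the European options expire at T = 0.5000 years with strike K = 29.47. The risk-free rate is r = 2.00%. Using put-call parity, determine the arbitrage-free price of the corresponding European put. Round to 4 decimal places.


Put-call parity: C - P = S_0 * exp(-qT) - K * exp(-rT).
S_0 * exp(-qT) = 26.7200 * 0.99501248 = 26.58673344
K * exp(-rT) = 29.4700 * 0.99004983 = 29.17676860
P = C - S*exp(-qT) + K*exp(-rT)
P = 2.3032 - 26.58673344 + 29.17676860 = 4.8932

Answer: Put price = 4.8932


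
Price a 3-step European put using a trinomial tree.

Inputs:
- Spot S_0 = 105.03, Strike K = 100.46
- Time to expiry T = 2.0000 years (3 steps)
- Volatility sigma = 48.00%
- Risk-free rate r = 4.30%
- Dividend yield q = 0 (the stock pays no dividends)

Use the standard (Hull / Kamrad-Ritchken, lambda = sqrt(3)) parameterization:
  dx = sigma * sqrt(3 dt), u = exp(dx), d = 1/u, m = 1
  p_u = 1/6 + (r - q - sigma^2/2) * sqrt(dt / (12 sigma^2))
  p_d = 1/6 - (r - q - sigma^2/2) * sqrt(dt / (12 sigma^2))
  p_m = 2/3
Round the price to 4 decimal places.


Answer: Price = V(0,0) = 18.5283

Derivation:
dt = T/N = 0.666667; dx = sigma*sqrt(3*dt) = 0.678823
u = exp(dx) = 1.971555; d = 1/u = 0.507214
p_u = 0.131213, p_m = 0.666667, p_d = 0.202120
Discount per step: exp(-r*dt) = 0.971740
Stock lattice S(k, j) with j the centered position index:
  k=0: S(0,+0) = 105.0300
  k=1: S(1,-1) = 53.2727; S(1,+0) = 105.0300; S(1,+1) = 207.0724
  k=2: S(2,-2) = 27.0206; S(2,-1) = 53.2727; S(2,+0) = 105.0300; S(2,+1) = 207.0724; S(2,+2) = 408.2546
  k=3: S(3,-3) = 13.7052; S(3,-2) = 27.0206; S(3,-1) = 53.2727; S(3,+0) = 105.0300; S(3,+1) = 207.0724; S(3,+2) = 408.2546; S(3,+3) = 804.8964
Terminal payoffs V(N, j) = max(K - S_T, 0):
  V(3,-3) = 86.754757; V(3,-2) = 73.439360; V(3,-1) = 47.187326; V(3,+0) = 0.000000; V(3,+1) = 0.000000; V(3,+2) = 0.000000; V(3,+3) = 0.000000
Backward induction: V(k, j) = exp(-r*dt) * [p_u * V(k+1, j+1) + p_m * V(k+1, j) + p_d * V(k+1, j-1)]
  V(2,-2) = exp(-r*dt) * [p_u*47.187326 + p_m*73.439360 + p_d*86.754757] = 70.631975
  V(2,-1) = exp(-r*dt) * [p_u*0.000000 + p_m*47.187326 + p_d*73.439360] = 44.993323
  V(2,+0) = exp(-r*dt) * [p_u*0.000000 + p_m*0.000000 + p_d*47.187326] = 9.267985
  V(2,+1) = exp(-r*dt) * [p_u*0.000000 + p_m*0.000000 + p_d*0.000000] = 0.000000
  V(2,+2) = exp(-r*dt) * [p_u*0.000000 + p_m*0.000000 + p_d*0.000000] = 0.000000
  V(1,-1) = exp(-r*dt) * [p_u*9.267985 + p_m*44.993323 + p_d*70.631975] = 44.202310
  V(1,+0) = exp(-r*dt) * [p_u*0.000000 + p_m*9.267985 + p_d*44.993323] = 14.841115
  V(1,+1) = exp(-r*dt) * [p_u*0.000000 + p_m*0.000000 + p_d*9.267985] = 1.820310
  V(0,+0) = exp(-r*dt) * [p_u*1.820310 + p_m*14.841115 + p_d*44.202310] = 18.528275
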